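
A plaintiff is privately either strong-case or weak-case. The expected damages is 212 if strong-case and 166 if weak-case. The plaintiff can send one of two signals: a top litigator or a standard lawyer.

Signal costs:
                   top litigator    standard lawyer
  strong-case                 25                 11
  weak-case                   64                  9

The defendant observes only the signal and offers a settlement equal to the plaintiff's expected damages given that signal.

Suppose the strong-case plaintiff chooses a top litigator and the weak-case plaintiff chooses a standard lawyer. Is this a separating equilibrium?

Yes

If types separate, top litigator earns payment 212 and standard lawyer earns 166.
Strong-case: top litigator gives 212 − 25 = 187; standard lawyer gives 166 − 11 = 155. No deviation. ✓
Weak-case: standard lawyer gives 166 − 9 = 157; top litigator gives 212 − 64 = 148. No deviation. ✓
Neither type gains from mimicking the other.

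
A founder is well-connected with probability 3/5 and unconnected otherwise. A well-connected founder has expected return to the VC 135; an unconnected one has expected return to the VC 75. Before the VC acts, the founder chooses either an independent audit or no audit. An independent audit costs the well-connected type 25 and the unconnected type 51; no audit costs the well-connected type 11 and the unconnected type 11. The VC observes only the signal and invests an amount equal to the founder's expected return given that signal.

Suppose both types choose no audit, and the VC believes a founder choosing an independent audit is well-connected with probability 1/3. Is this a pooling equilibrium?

At the pooled signal (no audit) the VC holds the prior 3/5 and pays 3/5·135 + 2/5·75 = 111. Off-path (audit) belief 1/3 gives 1/3·135 + 2/3·75 = 95.
Well-connected: no audit gives 111 − 11 = 100; audit gives 95 − 25 = 70. Stays. ✓
Unconnected: no audit gives 111 − 11 = 100; audit gives 95 − 51 = 44. Stays. ✓

Yes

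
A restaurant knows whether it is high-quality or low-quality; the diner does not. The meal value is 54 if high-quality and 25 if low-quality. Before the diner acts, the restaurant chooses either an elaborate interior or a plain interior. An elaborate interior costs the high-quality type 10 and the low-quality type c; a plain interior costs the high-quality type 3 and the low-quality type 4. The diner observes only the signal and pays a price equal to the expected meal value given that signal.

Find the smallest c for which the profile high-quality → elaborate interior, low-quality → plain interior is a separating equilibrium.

33

Under separation: elaborate interior → high-quality (pays 54); plain interior → low-quality (pays 25).
High-quality: 54 − 10 = 44 ≥ 25 − 3 = 22. Holds regardless of c. ✓
Low-quality: 25 − 4 ≥ 54 − c, so c ≥ 54 − 21 = 33.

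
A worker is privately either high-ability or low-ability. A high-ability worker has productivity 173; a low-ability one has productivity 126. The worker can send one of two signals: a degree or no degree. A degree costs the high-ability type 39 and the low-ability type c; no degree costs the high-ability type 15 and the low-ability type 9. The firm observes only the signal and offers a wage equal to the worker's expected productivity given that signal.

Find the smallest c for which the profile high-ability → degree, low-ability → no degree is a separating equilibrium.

56

Under separation: degree → high-ability (pays 173); no degree → low-ability (pays 126).
High-ability: 173 − 39 = 134 ≥ 126 − 15 = 111. Holds regardless of c. ✓
Low-ability: 126 − 9 ≥ 173 − c, so c ≥ 173 − 117 = 56.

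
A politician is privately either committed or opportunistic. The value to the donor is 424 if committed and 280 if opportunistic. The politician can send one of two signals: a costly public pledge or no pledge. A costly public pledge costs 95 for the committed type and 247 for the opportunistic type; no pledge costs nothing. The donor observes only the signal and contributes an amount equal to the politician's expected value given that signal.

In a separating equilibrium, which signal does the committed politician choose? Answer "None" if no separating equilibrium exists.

Try committed → pledge, opportunistic → no pledge:
  Under separation the donor infers type exactly: pledge → committed (pays 424), no pledge → opportunistic (pays 280).
  Committed: pledge gives 424 − 95 = 329; no pledge gives 280 − 0 = 280. No deviation. ✓
  Opportunistic: no pledge gives 280 − 0 = 280; pledge gives 424 − 247 = 177. No deviation. ✓
Both hold — the committed type sends pledge.

pledge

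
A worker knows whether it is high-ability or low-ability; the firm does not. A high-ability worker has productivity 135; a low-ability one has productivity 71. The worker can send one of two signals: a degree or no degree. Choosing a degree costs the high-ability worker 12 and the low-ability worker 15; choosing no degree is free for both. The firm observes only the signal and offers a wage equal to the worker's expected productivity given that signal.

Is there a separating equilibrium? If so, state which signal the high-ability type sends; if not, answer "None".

None

Try high-ability → degree, low-ability → no degree:
  Under separation the firm infers type exactly: degree → high-ability (pays 135), no degree → low-ability (pays 71).
  High-ability: degree gives 135 − 12 = 123; no degree gives 71 − 0 = 71. No deviation. ✓
  Low-ability: no degree gives 71 − 0 = 71; degree gives 135 − 15 = 120. Would deviate. ✗
Try high-ability → no degree, low-ability → degree:
  Under separation the firm infers type exactly: no degree → high-ability (pays 135), degree → low-ability (pays 71).
  High-ability: no degree gives 135 − 0 = 135; degree gives 71 − 12 = 59. No deviation. ✓
  Low-ability: degree gives 71 − 15 = 56; no degree gives 135 − 0 = 135. Would deviate. ✗
Neither assignment is incentive-compatible.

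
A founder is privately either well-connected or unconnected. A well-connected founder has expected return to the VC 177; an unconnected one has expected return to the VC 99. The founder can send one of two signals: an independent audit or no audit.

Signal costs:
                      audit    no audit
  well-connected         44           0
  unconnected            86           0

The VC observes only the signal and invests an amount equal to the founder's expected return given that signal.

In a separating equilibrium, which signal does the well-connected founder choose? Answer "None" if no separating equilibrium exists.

audit

Try well-connected → audit, unconnected → no audit:
  If types separate, audit earns payment 177 and no audit earns 99.
  Well-connected: audit gives 177 − 44 = 133; no audit gives 99 − 0 = 99. No deviation. ✓
  Unconnected: no audit gives 99 − 0 = 99; audit gives 177 − 86 = 91. No deviation. ✓
Both hold — the well-connected type sends audit.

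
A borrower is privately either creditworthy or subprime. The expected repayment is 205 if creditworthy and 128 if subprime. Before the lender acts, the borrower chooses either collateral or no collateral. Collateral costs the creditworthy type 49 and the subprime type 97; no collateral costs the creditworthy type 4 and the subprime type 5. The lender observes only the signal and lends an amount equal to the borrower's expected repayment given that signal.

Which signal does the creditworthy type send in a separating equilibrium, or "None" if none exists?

Try creditworthy → collateral, subprime → no collateral:
  If types separate, collateral earns payment 205 and no collateral earns 128.
  Creditworthy: collateral gives 205 − 49 = 156; no collateral gives 128 − 4 = 124. No deviation. ✓
  Subprime: no collateral gives 128 − 5 = 123; collateral gives 205 − 97 = 108. No deviation. ✓
Both hold — the creditworthy type sends collateral.

collateral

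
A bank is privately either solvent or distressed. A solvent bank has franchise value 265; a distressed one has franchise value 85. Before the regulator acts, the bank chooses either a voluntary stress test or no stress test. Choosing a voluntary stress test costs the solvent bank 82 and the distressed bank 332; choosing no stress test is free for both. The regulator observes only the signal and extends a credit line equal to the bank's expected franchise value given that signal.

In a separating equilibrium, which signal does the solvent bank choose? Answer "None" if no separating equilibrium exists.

Try solvent → stress test, distressed → no stress test:
  Under separation the regulator infers type exactly: stress test → solvent (pays 265), no stress test → distressed (pays 85).
  Solvent: stress test gives 265 − 82 = 183; no stress test gives 85 − 0 = 85. No deviation. ✓
  Distressed: no stress test gives 85 − 0 = 85; stress test gives 265 − 332 = -67. No deviation. ✓
Both hold — the solvent type sends stress test.

stress test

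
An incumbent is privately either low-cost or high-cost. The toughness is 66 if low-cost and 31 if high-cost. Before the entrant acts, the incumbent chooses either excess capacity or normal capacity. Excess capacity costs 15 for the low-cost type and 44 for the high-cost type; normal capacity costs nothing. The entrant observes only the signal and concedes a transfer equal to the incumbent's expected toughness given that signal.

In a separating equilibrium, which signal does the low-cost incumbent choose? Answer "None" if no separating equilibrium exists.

excess capacity

Try low-cost → excess capacity, high-cost → normal capacity:
  If types separate, excess capacity earns payment 66 and normal capacity earns 31.
  Low-cost: excess capacity gives 66 − 15 = 51; normal capacity gives 31 − 0 = 31. No deviation. ✓
  High-cost: normal capacity gives 31 − 0 = 31; excess capacity gives 66 − 44 = 22. No deviation. ✓
Both hold — the low-cost type sends excess capacity.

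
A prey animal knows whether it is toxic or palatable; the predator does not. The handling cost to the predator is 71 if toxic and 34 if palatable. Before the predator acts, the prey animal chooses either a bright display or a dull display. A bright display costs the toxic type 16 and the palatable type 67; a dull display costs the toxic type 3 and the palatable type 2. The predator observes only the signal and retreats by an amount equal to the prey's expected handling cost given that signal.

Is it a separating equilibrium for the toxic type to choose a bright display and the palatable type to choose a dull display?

Yes

If types separate, bright display earns payment 71 and dull display earns 34.
Toxic: bright display gives 71 − 16 = 55; dull display gives 34 − 3 = 31. No deviation. ✓
Palatable: dull display gives 34 − 2 = 32; bright display gives 71 − 67 = 4. No deviation. ✓
Both incentive constraints hold.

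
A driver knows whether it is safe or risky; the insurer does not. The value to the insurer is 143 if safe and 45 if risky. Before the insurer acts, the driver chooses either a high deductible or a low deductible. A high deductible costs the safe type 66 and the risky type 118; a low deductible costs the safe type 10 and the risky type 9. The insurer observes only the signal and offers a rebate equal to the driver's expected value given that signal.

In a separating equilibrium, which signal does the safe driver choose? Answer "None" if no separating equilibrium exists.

high deductible

Try safe → high deductible, risky → low deductible:
  Under separation the insurer infers type exactly: high deductible → safe (pays 143), low deductible → risky (pays 45).
  Safe: high deductible gives 143 − 66 = 77; low deductible gives 45 − 10 = 35. No deviation. ✓
  Risky: low deductible gives 45 − 9 = 36; high deductible gives 143 − 118 = 25. No deviation. ✓
Both hold — the safe type sends high deductible.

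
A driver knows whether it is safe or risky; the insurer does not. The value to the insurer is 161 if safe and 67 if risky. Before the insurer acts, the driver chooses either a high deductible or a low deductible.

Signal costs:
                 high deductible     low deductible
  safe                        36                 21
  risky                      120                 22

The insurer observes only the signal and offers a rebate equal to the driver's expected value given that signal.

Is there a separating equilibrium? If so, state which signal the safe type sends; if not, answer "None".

high deductible

Try safe → high deductible, risky → low deductible:
  If types separate, high deductible earns payment 161 and low deductible earns 67.
  Safe: high deductible gives 161 − 36 = 125; low deductible gives 67 − 21 = 46. No deviation. ✓
  Risky: low deductible gives 67 − 22 = 45; high deductible gives 161 − 120 = 41. No deviation. ✓
Both hold — the safe type sends high deductible.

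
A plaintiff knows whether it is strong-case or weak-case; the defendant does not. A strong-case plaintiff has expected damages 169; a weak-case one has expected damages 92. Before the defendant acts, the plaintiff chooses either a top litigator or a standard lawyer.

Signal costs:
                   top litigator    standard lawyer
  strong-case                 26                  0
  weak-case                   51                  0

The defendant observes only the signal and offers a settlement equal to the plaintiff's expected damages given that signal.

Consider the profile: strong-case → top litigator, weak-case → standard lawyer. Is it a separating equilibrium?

Under separation the defendant infers type exactly: top litigator → strong-case (pays 169), standard lawyer → weak-case (pays 92).
Strong-case: top litigator gives 169 − 26 = 143; standard lawyer gives 92 − 0 = 92. No deviation. ✓
Weak-case: standard lawyer gives 92 − 0 = 92; top litigator gives 169 − 51 = 118. Would deviate. ✗

No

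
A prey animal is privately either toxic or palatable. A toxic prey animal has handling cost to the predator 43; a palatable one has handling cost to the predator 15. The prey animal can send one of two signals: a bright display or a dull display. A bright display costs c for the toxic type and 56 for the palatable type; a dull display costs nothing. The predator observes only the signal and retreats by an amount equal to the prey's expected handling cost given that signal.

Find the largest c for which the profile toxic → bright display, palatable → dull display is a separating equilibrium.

28

Under separation: bright display → toxic (pays 43); dull display → palatable (pays 15).
Palatable: 15 − 0 = 15 ≥ 43 − 56 = -13. Holds regardless of c. ✓
Toxic: 43 − c ≥ 15 − 0, so c ≤ 43 − 15 = 28.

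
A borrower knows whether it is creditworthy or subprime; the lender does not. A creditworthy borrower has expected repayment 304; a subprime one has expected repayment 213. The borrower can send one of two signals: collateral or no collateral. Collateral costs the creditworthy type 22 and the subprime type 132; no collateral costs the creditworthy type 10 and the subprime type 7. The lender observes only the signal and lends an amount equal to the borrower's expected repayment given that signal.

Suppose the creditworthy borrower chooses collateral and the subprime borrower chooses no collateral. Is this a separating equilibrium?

Under separation the lender infers type exactly: collateral → creditworthy (pays 304), no collateral → subprime (pays 213).
Creditworthy: collateral gives 304 − 22 = 282; no collateral gives 213 − 10 = 203. No deviation. ✓
Subprime: no collateral gives 213 − 7 = 206; collateral gives 304 − 132 = 172. No deviation. ✓
Both incentive constraints hold.

Yes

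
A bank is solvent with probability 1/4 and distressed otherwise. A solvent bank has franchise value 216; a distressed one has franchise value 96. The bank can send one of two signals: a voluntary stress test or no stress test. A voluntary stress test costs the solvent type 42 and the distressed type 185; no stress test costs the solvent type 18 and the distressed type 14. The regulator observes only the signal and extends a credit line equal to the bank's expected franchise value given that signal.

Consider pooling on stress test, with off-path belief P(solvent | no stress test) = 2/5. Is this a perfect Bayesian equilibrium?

No

At the pooled signal (stress test) the regulator holds the prior 1/4 and pays 1/4·216 + 3/4·96 = 126. Off-path (no stress test) belief 2/5 gives 2/5·216 + 3/5·96 = 144.
Solvent: stress test gives 126 − 42 = 84; no stress test gives 144 − 18 = 126. Deviates. ✗
Distressed: stress test gives 126 − 185 = -59; no stress test gives 144 − 14 = 130. Deviates. ✗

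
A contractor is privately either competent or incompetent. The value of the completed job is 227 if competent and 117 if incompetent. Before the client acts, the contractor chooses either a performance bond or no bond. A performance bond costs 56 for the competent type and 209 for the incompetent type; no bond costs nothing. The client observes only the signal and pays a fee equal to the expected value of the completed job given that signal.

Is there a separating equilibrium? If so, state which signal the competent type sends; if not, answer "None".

bond

Try competent → bond, incompetent → no bond:
  If types separate, bond earns payment 227 and no bond earns 117.
  Competent: bond gives 227 − 56 = 171; no bond gives 117 − 0 = 117. No deviation. ✓
  Incompetent: no bond gives 117 − 0 = 117; bond gives 227 − 209 = 18. No deviation. ✓
Both hold — the competent type sends bond.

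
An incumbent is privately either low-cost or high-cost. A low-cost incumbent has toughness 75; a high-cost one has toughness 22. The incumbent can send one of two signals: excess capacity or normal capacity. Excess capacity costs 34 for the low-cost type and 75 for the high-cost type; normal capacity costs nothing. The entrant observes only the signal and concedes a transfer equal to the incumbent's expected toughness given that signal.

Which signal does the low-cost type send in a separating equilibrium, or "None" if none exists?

Try low-cost → excess capacity, high-cost → normal capacity:
  If types separate, excess capacity earns payment 75 and normal capacity earns 22.
  Low-cost: excess capacity gives 75 − 34 = 41; normal capacity gives 22 − 0 = 22. No deviation. ✓
  High-cost: normal capacity gives 22 − 0 = 22; excess capacity gives 75 − 75 = 0. No deviation. ✓
Both hold — the low-cost type sends excess capacity.

excess capacity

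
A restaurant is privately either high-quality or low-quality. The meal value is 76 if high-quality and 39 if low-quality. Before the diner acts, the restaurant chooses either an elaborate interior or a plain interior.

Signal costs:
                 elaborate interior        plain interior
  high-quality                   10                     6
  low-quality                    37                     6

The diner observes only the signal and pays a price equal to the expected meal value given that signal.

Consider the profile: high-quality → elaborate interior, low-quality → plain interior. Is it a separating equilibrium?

If types separate, elaborate interior earns payment 76 and plain interior earns 39.
High-quality: elaborate interior gives 76 − 10 = 66; plain interior gives 39 − 6 = 33. No deviation. ✓
Low-quality: plain interior gives 39 − 6 = 33; elaborate interior gives 76 − 37 = 39. Would deviate. ✗

No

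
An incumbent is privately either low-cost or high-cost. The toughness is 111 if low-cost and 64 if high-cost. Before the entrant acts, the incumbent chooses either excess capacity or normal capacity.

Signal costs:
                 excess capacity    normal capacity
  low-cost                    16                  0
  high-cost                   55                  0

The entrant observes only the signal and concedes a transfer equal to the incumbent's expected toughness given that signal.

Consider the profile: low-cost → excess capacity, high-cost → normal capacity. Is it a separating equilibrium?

If types separate, excess capacity earns payment 111 and normal capacity earns 64.
Low-cost: excess capacity gives 111 − 16 = 95; normal capacity gives 64 − 0 = 64. No deviation. ✓
High-cost: normal capacity gives 64 − 0 = 64; excess capacity gives 111 − 55 = 56. No deviation. ✓
Neither type gains from mimicking the other.

Yes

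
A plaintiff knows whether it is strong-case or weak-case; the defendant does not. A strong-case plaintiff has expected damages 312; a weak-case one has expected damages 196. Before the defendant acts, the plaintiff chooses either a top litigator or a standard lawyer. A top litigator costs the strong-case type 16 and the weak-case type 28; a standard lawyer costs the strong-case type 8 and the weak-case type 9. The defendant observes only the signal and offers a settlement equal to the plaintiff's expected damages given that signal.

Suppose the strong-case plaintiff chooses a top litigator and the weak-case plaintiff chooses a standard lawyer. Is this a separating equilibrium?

If types separate, top litigator earns payment 312 and standard lawyer earns 196.
Strong-case: top litigator gives 312 − 16 = 296; standard lawyer gives 196 − 8 = 188. No deviation. ✓
Weak-case: standard lawyer gives 196 − 9 = 187; top litigator gives 312 − 28 = 284. Would deviate. ✗

No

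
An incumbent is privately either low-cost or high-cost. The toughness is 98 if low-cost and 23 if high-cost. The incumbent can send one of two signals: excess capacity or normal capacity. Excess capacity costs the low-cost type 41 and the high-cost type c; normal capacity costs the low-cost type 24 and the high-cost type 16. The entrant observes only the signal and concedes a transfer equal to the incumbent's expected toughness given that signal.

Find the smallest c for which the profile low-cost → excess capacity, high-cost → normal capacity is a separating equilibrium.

91

Under separation: excess capacity → low-cost (pays 98); normal capacity → high-cost (pays 23).
Low-cost: 98 − 41 = 57 ≥ 23 − 24 = -1. Holds regardless of c. ✓
High-cost: 23 − 16 ≥ 98 − c, so c ≥ 98 − 7 = 91.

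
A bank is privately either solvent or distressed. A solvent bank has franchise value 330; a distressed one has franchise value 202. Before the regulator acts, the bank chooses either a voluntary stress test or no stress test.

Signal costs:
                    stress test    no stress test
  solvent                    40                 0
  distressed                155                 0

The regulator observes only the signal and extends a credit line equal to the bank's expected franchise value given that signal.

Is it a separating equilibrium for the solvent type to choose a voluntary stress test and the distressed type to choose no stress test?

Under separation the regulator infers type exactly: stress test → solvent (pays 330), no stress test → distressed (pays 202).
Solvent: stress test gives 330 − 40 = 290; no stress test gives 202 − 0 = 202. No deviation. ✓
Distressed: no stress test gives 202 − 0 = 202; stress test gives 330 − 155 = 175. No deviation. ✓
Neither type gains from mimicking the other.

Yes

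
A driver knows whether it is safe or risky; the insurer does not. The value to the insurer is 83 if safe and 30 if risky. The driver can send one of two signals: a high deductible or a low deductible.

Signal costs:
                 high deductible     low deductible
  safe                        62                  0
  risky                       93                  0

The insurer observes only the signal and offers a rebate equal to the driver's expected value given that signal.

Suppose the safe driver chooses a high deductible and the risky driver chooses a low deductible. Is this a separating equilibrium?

Under separation the insurer infers type exactly: high deductible → safe (pays 83), low deductible → risky (pays 30).
Safe: high deductible gives 83 − 62 = 21; low deductible gives 30 − 0 = 30. Would deviate. ✗
Risky: low deductible gives 30 − 0 = 30; high deductible gives 83 − 93 = -10. No deviation. ✓

No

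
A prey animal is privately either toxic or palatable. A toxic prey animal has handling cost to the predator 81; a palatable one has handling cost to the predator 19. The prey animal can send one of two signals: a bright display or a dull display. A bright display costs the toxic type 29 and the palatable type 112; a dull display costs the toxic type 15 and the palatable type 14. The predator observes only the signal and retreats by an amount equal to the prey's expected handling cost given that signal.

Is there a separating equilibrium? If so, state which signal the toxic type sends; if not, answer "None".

Try toxic → bright display, palatable → dull display:
  If types separate, bright display earns payment 81 and dull display earns 19.
  Toxic: bright display gives 81 − 29 = 52; dull display gives 19 − 15 = 4. No deviation. ✓
  Palatable: dull display gives 19 − 14 = 5; bright display gives 81 − 112 = -31. No deviation. ✓
Both hold — the toxic type sends bright display.

bright display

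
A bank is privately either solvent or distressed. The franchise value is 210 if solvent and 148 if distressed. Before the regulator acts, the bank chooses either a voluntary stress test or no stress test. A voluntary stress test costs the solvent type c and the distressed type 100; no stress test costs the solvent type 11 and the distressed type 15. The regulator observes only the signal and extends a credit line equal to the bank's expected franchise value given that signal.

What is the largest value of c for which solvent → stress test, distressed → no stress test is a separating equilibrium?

73

Under separation: stress test → solvent (pays 210); no stress test → distressed (pays 148).
Distressed: 148 − 15 = 133 ≥ 210 − 100 = 110. Holds regardless of c. ✓
Solvent: 210 − c ≥ 148 − 11, so c ≤ 210 − 137 = 73.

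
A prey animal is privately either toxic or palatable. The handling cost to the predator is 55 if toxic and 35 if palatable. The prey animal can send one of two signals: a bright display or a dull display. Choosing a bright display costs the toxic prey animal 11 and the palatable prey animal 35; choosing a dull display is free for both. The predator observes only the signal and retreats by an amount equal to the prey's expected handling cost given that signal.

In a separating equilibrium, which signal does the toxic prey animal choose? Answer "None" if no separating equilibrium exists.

Try toxic → bright display, palatable → dull display:
  Under separation the predator infers type exactly: bright display → toxic (pays 55), dull display → palatable (pays 35).
  Toxic: bright display gives 55 − 11 = 44; dull display gives 35 − 0 = 35. No deviation. ✓
  Palatable: dull display gives 35 − 0 = 35; bright display gives 55 − 35 = 20. No deviation. ✓
Both hold — the toxic type sends bright display.

bright display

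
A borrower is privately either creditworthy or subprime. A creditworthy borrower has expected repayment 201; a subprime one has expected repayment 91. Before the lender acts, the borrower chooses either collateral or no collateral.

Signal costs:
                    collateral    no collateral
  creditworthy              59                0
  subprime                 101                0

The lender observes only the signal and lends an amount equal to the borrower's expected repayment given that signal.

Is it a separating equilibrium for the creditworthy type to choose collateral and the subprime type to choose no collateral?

If types separate, collateral earns payment 201 and no collateral earns 91.
Creditworthy: collateral gives 201 − 59 = 142; no collateral gives 91 − 0 = 91. No deviation. ✓
Subprime: no collateral gives 91 − 0 = 91; collateral gives 201 − 101 = 100. Would deviate. ✗

No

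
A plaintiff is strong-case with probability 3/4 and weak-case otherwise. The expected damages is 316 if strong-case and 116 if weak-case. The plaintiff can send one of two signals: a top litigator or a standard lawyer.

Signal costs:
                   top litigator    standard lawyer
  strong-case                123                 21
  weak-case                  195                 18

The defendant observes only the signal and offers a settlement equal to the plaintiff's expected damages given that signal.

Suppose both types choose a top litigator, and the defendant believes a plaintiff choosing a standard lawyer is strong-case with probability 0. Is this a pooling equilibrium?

On the equilibrium path (top litigator) the defendant holds the prior 3/4 and pays 3/4·316 + 1/4·116 = 266. Off-path (standard lawyer) belief 0 gives 0·316 + 1·116 = 116.
Strong-case: top litigator gives 266 − 123 = 143; standard lawyer gives 116 − 21 = 95. Stays. ✓
Weak-case: top litigator gives 266 − 195 = 71; standard lawyer gives 116 − 18 = 98. Deviates. ✗

No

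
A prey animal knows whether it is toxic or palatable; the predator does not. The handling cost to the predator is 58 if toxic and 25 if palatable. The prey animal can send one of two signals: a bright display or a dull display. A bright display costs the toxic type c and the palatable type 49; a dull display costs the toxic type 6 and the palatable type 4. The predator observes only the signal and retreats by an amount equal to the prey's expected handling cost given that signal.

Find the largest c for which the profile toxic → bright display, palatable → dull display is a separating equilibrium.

39

Under separation: bright display → toxic (pays 58); dull display → palatable (pays 25).
Palatable: 25 − 4 = 21 ≥ 58 − 49 = 9. Holds regardless of c. ✓
Toxic: 58 − c ≥ 25 − 6, so c ≤ 58 − 19 = 39.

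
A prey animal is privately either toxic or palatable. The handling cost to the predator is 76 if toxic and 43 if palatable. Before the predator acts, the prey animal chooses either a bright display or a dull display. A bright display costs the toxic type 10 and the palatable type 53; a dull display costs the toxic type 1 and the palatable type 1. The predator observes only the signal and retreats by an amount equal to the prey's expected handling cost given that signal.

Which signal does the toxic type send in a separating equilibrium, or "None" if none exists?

bright display

Try toxic → bright display, palatable → dull display:
  Under separation the predator infers type exactly: bright display → toxic (pays 76), dull display → palatable (pays 43).
  Toxic: bright display gives 76 − 10 = 66; dull display gives 43 − 1 = 42. No deviation. ✓
  Palatable: dull display gives 43 − 1 = 42; bright display gives 76 − 53 = 23. No deviation. ✓
Both hold — the toxic type sends bright display.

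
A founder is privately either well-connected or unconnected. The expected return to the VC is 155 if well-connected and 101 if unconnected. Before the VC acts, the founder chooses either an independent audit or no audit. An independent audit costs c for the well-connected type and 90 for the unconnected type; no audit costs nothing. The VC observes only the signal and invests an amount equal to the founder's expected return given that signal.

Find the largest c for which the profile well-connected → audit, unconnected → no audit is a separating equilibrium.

Under separation: audit → well-connected (pays 155); no audit → unconnected (pays 101).
Unconnected: 101 − 0 = 101 ≥ 155 − 90 = 65. Holds regardless of c. ✓
Well-connected: 155 − c ≥ 101 − 0, so c ≤ 155 − 101 = 54.

54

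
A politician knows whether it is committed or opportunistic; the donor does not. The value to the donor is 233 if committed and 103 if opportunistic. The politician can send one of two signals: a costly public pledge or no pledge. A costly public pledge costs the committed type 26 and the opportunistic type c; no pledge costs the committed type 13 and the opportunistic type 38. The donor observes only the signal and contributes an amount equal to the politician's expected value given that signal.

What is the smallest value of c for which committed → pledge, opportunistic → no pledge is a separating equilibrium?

Under separation: pledge → committed (pays 233); no pledge → opportunistic (pays 103).
Committed: 233 − 26 = 207 ≥ 103 − 13 = 90. Holds regardless of c. ✓
Opportunistic: 103 − 38 ≥ 233 − c, so c ≥ 233 − 65 = 168.

168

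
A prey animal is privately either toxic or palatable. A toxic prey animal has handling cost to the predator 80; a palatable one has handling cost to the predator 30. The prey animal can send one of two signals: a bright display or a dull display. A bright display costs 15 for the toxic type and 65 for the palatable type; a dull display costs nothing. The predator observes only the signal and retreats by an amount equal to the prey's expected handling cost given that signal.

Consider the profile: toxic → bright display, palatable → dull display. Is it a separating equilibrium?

Yes

Under separation the predator infers type exactly: bright display → toxic (pays 80), dull display → palatable (pays 30).
Toxic: bright display gives 80 − 15 = 65; dull display gives 30 − 0 = 30. No deviation. ✓
Palatable: dull display gives 30 − 0 = 30; bright display gives 80 − 65 = 15. No deviation. ✓
Both incentive constraints hold.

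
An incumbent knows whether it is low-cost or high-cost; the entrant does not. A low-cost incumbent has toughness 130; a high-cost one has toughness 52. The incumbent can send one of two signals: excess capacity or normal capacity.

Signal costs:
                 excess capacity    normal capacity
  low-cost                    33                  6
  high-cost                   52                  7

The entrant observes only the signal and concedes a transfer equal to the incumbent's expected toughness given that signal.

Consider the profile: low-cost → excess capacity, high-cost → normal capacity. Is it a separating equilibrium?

If types separate, excess capacity earns payment 130 and normal capacity earns 52.
Low-cost: excess capacity gives 130 − 33 = 97; normal capacity gives 52 − 6 = 46. No deviation. ✓
High-cost: normal capacity gives 52 − 7 = 45; excess capacity gives 130 − 52 = 78. Would deviate. ✗

No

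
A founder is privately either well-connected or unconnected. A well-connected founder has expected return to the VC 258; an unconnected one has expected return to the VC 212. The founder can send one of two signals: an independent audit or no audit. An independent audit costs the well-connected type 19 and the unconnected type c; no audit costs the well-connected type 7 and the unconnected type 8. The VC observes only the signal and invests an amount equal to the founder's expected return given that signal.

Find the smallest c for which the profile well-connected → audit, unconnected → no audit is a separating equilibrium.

Under separation: audit → well-connected (pays 258); no audit → unconnected (pays 212).
Well-connected: 258 − 19 = 239 ≥ 212 − 7 = 205. Holds regardless of c. ✓
Unconnected: 212 − 8 ≥ 258 − c, so c ≥ 258 − 204 = 54.

54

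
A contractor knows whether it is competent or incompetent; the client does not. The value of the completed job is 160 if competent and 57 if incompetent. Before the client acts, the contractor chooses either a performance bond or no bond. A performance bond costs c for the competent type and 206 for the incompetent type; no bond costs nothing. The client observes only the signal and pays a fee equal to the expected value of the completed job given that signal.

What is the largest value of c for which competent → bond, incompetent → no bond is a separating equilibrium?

Under separation: bond → competent (pays 160); no bond → incompetent (pays 57).
Incompetent: 57 − 0 = 57 ≥ 160 − 206 = -46. Holds regardless of c. ✓
Competent: 160 − c ≥ 57 − 0, so c ≤ 160 − 57 = 103.

103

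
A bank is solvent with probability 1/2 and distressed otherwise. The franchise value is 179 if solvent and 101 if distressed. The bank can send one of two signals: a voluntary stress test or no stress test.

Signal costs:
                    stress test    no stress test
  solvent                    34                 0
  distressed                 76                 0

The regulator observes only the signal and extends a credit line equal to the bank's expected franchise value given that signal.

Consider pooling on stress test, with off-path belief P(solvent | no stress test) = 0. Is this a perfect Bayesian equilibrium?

No

At the pooled signal (stress test) the regulator holds the prior 1/2 and pays 1/2·179 + 1/2·101 = 140. Off-path (no stress test) belief 0 gives 0·179 + 1·101 = 101.
Solvent: stress test gives 140 − 34 = 106; no stress test gives 101 − 0 = 101. Stays. ✓
Distressed: stress test gives 140 − 76 = 64; no stress test gives 101 − 0 = 101. Deviates. ✗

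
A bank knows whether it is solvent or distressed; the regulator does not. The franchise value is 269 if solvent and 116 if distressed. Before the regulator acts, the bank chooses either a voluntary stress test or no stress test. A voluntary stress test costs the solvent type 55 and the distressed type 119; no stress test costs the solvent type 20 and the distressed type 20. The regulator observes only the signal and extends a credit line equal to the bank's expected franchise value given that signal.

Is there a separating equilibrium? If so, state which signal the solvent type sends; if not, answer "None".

Try solvent → stress test, distressed → no stress test:
  If types separate, stress test earns payment 269 and no stress test earns 116.
  Solvent: stress test gives 269 − 55 = 214; no stress test gives 116 − 20 = 96. No deviation. ✓
  Distressed: no stress test gives 116 − 20 = 96; stress test gives 269 − 119 = 150. Would deviate. ✗
Try solvent → no stress test, distressed → stress test:
  If types separate, no stress test earns payment 269 and stress test earns 116.
  Solvent: no stress test gives 269 − 20 = 249; stress test gives 116 − 55 = 61. No deviation. ✓
  Distressed: stress test gives 116 − 119 = -3; no stress test gives 269 − 20 = 249. Would deviate. ✗
Neither assignment is incentive-compatible.

None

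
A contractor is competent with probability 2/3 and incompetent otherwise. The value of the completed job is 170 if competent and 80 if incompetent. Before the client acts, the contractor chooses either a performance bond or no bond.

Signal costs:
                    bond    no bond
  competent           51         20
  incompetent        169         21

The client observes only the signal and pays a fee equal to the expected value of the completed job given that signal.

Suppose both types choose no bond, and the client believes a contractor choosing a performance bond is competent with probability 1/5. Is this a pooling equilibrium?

Yes

On the equilibrium path (no bond) the client holds the prior 2/3 and pays 2/3·170 + 1/3·80 = 140. Off-path (bond) belief 1/5 gives 1/5·170 + 4/5·80 = 98.
Competent: no bond gives 140 − 20 = 120; bond gives 98 − 51 = 47. Stays. ✓
Incompetent: no bond gives 140 − 21 = 119; bond gives 98 − 169 = -71. Stays. ✓
Beliefs are Bayes-consistent on-path and both types best-respond.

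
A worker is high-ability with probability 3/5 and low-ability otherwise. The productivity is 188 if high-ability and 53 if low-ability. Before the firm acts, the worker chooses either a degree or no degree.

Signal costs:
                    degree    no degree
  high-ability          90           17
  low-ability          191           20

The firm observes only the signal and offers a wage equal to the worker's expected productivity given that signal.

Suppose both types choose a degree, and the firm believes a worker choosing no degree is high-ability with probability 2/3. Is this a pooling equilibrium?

No

At the pooled signal (degree) the firm holds the prior 3/5 and pays 3/5·188 + 2/5·53 = 134. Off-path (no degree) belief 2/3 gives 2/3·188 + 1/3·53 = 143.
High-ability: degree gives 134 − 90 = 44; no degree gives 143 − 17 = 126. Deviates. ✗
Low-ability: degree gives 134 − 191 = -57; no degree gives 143 − 20 = 123. Deviates. ✗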